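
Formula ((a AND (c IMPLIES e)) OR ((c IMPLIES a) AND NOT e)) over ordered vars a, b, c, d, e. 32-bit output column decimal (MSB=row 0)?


Formula: ((a AND (c IMPLIES e)) OR ((c IMPLIES a) AND NOT e)) over a, b, c, d, e (32 rows)
Evaluate each row (bits = a,b,c,d,e, MSB first):
  row 0 [00000]: ((0 AND (0 IMPLIES 0)) OR ((0 IMPLIES 0) AND NOT 0)) -> 1
  row 1 [00001]: ((0 AND (0 IMPLIES 1)) OR ((0 IMPLIES 0) AND NOT 1)) -> 0
  row 2 [00010]: ((0 AND (0 IMPLIES 0)) OR ((0 IMPLIES 0) AND NOT 0)) -> 1
  row 3 [00011]: ((0 AND (0 IMPLIES 1)) OR ((0 IMPLIES 0) AND NOT 1)) -> 0
  row 4 [00100]: ((0 AND (1 IMPLIES 0)) OR ((1 IMPLIES 0) AND NOT 0)) -> 0
  row 5 [00101]: ((0 AND (1 IMPLIES 1)) OR ((1 IMPLIES 0) AND NOT 1)) -> 0
  row 6 [00110]: ((0 AND (1 IMPLIES 0)) OR ((1 IMPLIES 0) AND NOT 0)) -> 0
  row 7 [00111]: ((0 AND (1 IMPLIES 1)) OR ((1 IMPLIES 0) AND NOT 1)) -> 0
  row 8 [01000]: ((0 AND (0 IMPLIES 0)) OR ((0 IMPLIES 0) AND NOT 0)) -> 1
  row 9 [01001]: ((0 AND (0 IMPLIES 1)) OR ((0 IMPLIES 0) AND NOT 1)) -> 0
  row 10 [01010]: ((0 AND (0 IMPLIES 0)) OR ((0 IMPLIES 0) AND NOT 0)) -> 1
  row 11 [01011]: ((0 AND (0 IMPLIES 1)) OR ((0 IMPLIES 0) AND NOT 1)) -> 0
  row 12 [01100]: ((0 AND (1 IMPLIES 0)) OR ((1 IMPLIES 0) AND NOT 0)) -> 0
  row 13 [01101]: ((0 AND (1 IMPLIES 1)) OR ((1 IMPLIES 0) AND NOT 1)) -> 0
  row 14 [01110]: ((0 AND (1 IMPLIES 0)) OR ((1 IMPLIES 0) AND NOT 0)) -> 0
  row 15 [01111]: ((0 AND (1 IMPLIES 1)) OR ((1 IMPLIES 0) AND NOT 1)) -> 0
  row 16 [10000]: ((1 AND (0 IMPLIES 0)) OR ((0 IMPLIES 1) AND NOT 0)) -> 1
  row 17 [10001]: ((1 AND (0 IMPLIES 1)) OR ((0 IMPLIES 1) AND NOT 1)) -> 1
  row 18 [10010]: ((1 AND (0 IMPLIES 0)) OR ((0 IMPLIES 1) AND NOT 0)) -> 1
  row 19 [10011]: ((1 AND (0 IMPLIES 1)) OR ((0 IMPLIES 1) AND NOT 1)) -> 1
  row 20 [10100]: ((1 AND (1 IMPLIES 0)) OR ((1 IMPLIES 1) AND NOT 0)) -> 1
  row 21 [10101]: ((1 AND (1 IMPLIES 1)) OR ((1 IMPLIES 1) AND NOT 1)) -> 1
  row 22 [10110]: ((1 AND (1 IMPLIES 0)) OR ((1 IMPLIES 1) AND NOT 0)) -> 1
  row 23 [10111]: ((1 AND (1 IMPLIES 1)) OR ((1 IMPLIES 1) AND NOT 1)) -> 1
  row 24 [11000]: ((1 AND (0 IMPLIES 0)) OR ((0 IMPLIES 1) AND NOT 0)) -> 1
  row 25 [11001]: ((1 AND (0 IMPLIES 1)) OR ((0 IMPLIES 1) AND NOT 1)) -> 1
  row 26 [11010]: ((1 AND (0 IMPLIES 0)) OR ((0 IMPLIES 1) AND NOT 0)) -> 1
  row 27 [11011]: ((1 AND (0 IMPLIES 1)) OR ((0 IMPLIES 1) AND NOT 1)) -> 1
  row 28 [11100]: ((1 AND (1 IMPLIES 0)) OR ((1 IMPLIES 1) AND NOT 0)) -> 1
  row 29 [11101]: ((1 AND (1 IMPLIES 1)) OR ((1 IMPLIES 1) AND NOT 1)) -> 1
  row 30 [11110]: ((1 AND (1 IMPLIES 0)) OR ((1 IMPLIES 1) AND NOT 0)) -> 1
  row 31 [11111]: ((1 AND (1 IMPLIES 1)) OR ((1 IMPLIES 1) AND NOT 1)) -> 1
Full result column, 4 rows per line (a,b,c fixed per line; d,e runs 00..11 left to right):
  rows 0-3 [a,b,c=000]: 1010  = hex A
  rows 4-7 [a,b,c=001]: 0000  = hex 0
  rows 8-11 [a,b,c=010]: 1010  = hex A
  rows 12-15 [a,b,c=011]: 0000  = hex 0
  rows 16-19 [a,b,c=100]: 1111  = hex F
  rows 20-23 [a,b,c=101]: 1111  = hex F
  rows 24-27 [a,b,c=110]: 1111  = hex F
  rows 28-31 [a,b,c=111]: 1111  = hex F
Output column (row 0 .. row 31) = 10100000101000001111111111111111
Output column grouped in 4s = 1010 0000 1010 0000 1111 1111 1111 1111 = 0xA0A0FFFF
Convert to decimal digit by digit (value = value*16 + digit):
  A -> 10
  10*16 + 0 = 160
  160*16 + 10 (A) = 2570
  2570*16 + 0 = 41120
  41120*16 + 15 (F) = 657935
  657935*16 + 15 (F) = 10526975
  10526975*16 + 15 (F) = 168431615
  168431615*16 + 15 (F) = 2694905855
Decimal = 2694905855

2694905855


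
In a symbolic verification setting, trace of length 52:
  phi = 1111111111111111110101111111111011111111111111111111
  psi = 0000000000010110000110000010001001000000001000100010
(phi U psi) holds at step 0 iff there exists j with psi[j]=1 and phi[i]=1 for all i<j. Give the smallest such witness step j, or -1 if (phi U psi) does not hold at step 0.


(phi U psi) at 0: need smallest j with psi[j]=1 and phi[i]=1 for all i in [0,j).
Scan from step 0:
  step 0: phi=1, psi=0 -> continue
  step 1: phi=1, psi=0 -> continue
  step 2: phi=1, psi=0 -> continue
  step 3: phi=1, psi=0 -> continue
  step 11: psi=1 and phi held for [0,11) -> witness found
Witness step = 11

11


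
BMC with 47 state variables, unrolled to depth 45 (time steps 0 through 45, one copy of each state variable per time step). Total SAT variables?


BMC unrolls to depth k, creating one copy of each state var for steps 0..k.
Step count = 45 + 1 = 46 (steps 0 through 45)
Vars per step = 47
Total = 47 * 46 = 2162

2162


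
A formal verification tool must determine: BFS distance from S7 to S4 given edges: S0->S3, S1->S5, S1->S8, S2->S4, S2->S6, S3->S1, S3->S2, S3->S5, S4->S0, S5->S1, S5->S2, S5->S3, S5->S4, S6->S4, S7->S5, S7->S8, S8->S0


BFS layer-by-layer from S7:
  dist 0: {S7}
  dist 1: {S5, S8}
  dist 2: {S0, S1, S2, S3, S4}
  -> S4 reached at distance 2
Shortest path length = 2

2


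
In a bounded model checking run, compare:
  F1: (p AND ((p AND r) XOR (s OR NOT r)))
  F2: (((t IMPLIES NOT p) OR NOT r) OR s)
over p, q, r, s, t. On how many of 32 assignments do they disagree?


F1 = (p AND ((p AND r) XOR (s OR NOT r)))
F2 = (((t IMPLIES NOT p) OR NOT r) OR s)
Evaluate both on each of 32 rows (bits = p,q,r,s,t):
  row 0 [00000]: F1=0 F2=1 (differ) -> 1
  row 1 [00001]: F1=0 F2=1 (differ) -> 1
  row 2 [00010]: F1=0 F2=1 (differ) -> 1
  row 3 [00011]: F1=0 F2=1 (differ) -> 1
  row 4 [00100]: F1=0 F2=1 (differ) -> 1
  row 5 [00101]: F1=0 F2=1 (differ) -> 1
  row 6 [00110]: F1=0 F2=1 (differ) -> 1
  row 7 [00111]: F1=0 F2=1 (differ) -> 1
  row 8 [01000]: F1=0 F2=1 (differ) -> 1
  row 9 [01001]: F1=0 F2=1 (differ) -> 1
  row 10 [01010]: F1=0 F2=1 (differ) -> 1
  row 11 [01011]: F1=0 F2=1 (differ) -> 1
  row 12 [01100]: F1=0 F2=1 (differ) -> 1
  row 13 [01101]: F1=0 F2=1 (differ) -> 1
  row 14 [01110]: F1=0 F2=1 (differ) -> 1
  row 15 [01111]: F1=0 F2=1 (differ) -> 1
  row 16 [10000]: F1=1 F2=1 -> 0
  row 17 [10001]: F1=1 F2=1 -> 0
  row 18 [10010]: F1=1 F2=1 -> 0
  row 19 [10011]: F1=1 F2=1 -> 0
  row 20 [10100]: F1=1 F2=1 -> 0
  row 21 [10101]: F1=1 F2=0 (differ) -> 1
  row 22 [10110]: F1=0 F2=1 (differ) -> 1
  row 23 [10111]: F1=0 F2=1 (differ) -> 1
  row 24 [11000]: F1=1 F2=1 -> 0
  row 25 [11001]: F1=1 F2=1 -> 0
  row 26 [11010]: F1=1 F2=1 -> 0
  row 27 [11011]: F1=1 F2=1 -> 0
  row 28 [11100]: F1=1 F2=1 -> 0
  row 29 [11101]: F1=1 F2=0 (differ) -> 1
  row 30 [11110]: F1=0 F2=1 (differ) -> 1
  row 31 [11111]: F1=0 F2=1 (differ) -> 1
Full result column, 8 rows per line (p,q fixed per line; r,s,t runs 000..111 left to right):
  rows 0-7 [p,q=00]: 11111111  (ones: 8)
  rows 8-15 [p,q=01]: 11111111  (ones: 8)
  rows 16-23 [p,q=10]: 00000111  (ones: 3)
  rows 24-31 [p,q=11]: 00000111  (ones: 3)
Disagreements = 8+8+3+3 = 22

22


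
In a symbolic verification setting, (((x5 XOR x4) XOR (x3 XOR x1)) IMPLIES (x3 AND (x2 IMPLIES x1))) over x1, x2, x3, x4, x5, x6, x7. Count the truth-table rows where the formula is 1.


Formula: (((x5 XOR x4) XOR (x3 XOR x1)) IMPLIES (x3 AND (x2 IMPLIES x1))) over 7 vars (128 rows)
Evaluate each row (x1, x2, x3, x4, x5, x6, x7 as bits, MSB first):
  row 0 [0000000]: (((0 XOR 0) XOR (0 XOR 0)) IMPLIES (0 AND (0 IMPLIES 0))) -> 1
  row 1 [0000001]: (((0 XOR 0) XOR (0 XOR 0)) IMPLIES (0 AND (0 IMPLIES 0))) -> 1
  row 2 [0000010]: (((0 XOR 0) XOR (0 XOR 0)) IMPLIES (0 AND (0 IMPLIES 0))) -> 1
  row 3 [0000011]: (((0 XOR 0) XOR (0 XOR 0)) IMPLIES (0 AND (0 IMPLIES 0))) -> 1
  row 4 [0000100]: (((1 XOR 0) XOR (0 XOR 0)) IMPLIES (0 AND (0 IMPLIES 0))) -> 0
  (every remaining row is evaluated the same way; all 128 results are listed next)
Full result column, 8 rows per line (x1,x2,x3,x4 fixed per line; x5,x6,x7 runs 000..111 left to right):
  rows 0-7 [x1,x2,x3,x4=0000]: 11110000  (ones: 4)
  rows 8-15 [x1,x2,x3,x4=0001]: 00001111  (ones: 4)
  rows 16-23 [x1,x2,x3,x4=0010]: 11111111  (ones: 8)
  rows 24-31 [x1,x2,x3,x4=0011]: 11111111  (ones: 8)
  rows 32-39 [x1,x2,x3,x4=0100]: 11110000  (ones: 4)
  rows 40-47 [x1,x2,x3,x4=0101]: 00001111  (ones: 4)
  rows 48-55 [x1,x2,x3,x4=0110]: 00001111  (ones: 4)
  rows 56-63 [x1,x2,x3,x4=0111]: 11110000  (ones: 4)
  rows 64-71 [x1,x2,x3,x4=1000]: 00001111  (ones: 4)
  rows 72-79 [x1,x2,x3,x4=1001]: 11110000  (ones: 4)
  rows 80-87 [x1,x2,x3,x4=1010]: 11111111  (ones: 8)
  rows 88-95 [x1,x2,x3,x4=1011]: 11111111  (ones: 8)
  rows 96-103 [x1,x2,x3,x4=1100]: 00001111  (ones: 4)
  rows 104-111 [x1,x2,x3,x4=1101]: 11110000  (ones: 4)
  rows 112-119 [x1,x2,x3,x4=1110]: 11111111  (ones: 8)
  rows 120-127 [x1,x2,x3,x4=1111]: 11111111  (ones: 8)
Count of 1-rows = 4+4+8+8+4+4+4+4+4+4+8+8+4+4+8+8 = 88

88


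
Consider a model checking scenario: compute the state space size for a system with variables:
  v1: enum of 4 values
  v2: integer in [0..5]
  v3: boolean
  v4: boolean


State space = product of domain sizes of all variables.
Domain sizes:
  v1 (enum of 4 values): 4
  v2 (integer in [0..5]): 6
  v3 (boolean): 2
  v4 (boolean): 2
Product = 4 * 6 * 2 * 2 = 96

96


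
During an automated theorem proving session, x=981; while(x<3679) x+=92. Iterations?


Step 1: x goes from 981 toward 3679 by 92; the body runs while x<3679, so iterations = ceil((bound-start)/step)
Step 2: Distance=2698
Step 3: ceil(2698/92)=30

30


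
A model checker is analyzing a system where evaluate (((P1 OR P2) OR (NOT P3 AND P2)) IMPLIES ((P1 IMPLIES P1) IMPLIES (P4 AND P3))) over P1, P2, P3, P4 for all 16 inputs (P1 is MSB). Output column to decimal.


Formula: (((P1 OR P2) OR (NOT P3 AND P2)) IMPLIES ((P1 IMPLIES P1) IMPLIES (P4 AND P3))) over P1, P2, P3, P4 (16 rows)
Evaluate each row (bits = P1,P2,P3,P4, MSB first):
  row 0 [0000]: (((0 OR 0) OR (NOT 0 AND 0)) IMPLIES ((0 IMPLIES 0) IMPLIES (0 AND 0))) -> 1
  row 1 [0001]: (((0 OR 0) OR (NOT 0 AND 0)) IMPLIES ((0 IMPLIES 0) IMPLIES (1 AND 0))) -> 1
  row 2 [0010]: (((0 OR 0) OR (NOT 1 AND 0)) IMPLIES ((0 IMPLIES 0) IMPLIES (0 AND 1))) -> 1
  row 3 [0011]: (((0 OR 0) OR (NOT 1 AND 0)) IMPLIES ((0 IMPLIES 0) IMPLIES (1 AND 1))) -> 1
  row 4 [0100]: (((0 OR 1) OR (NOT 0 AND 1)) IMPLIES ((0 IMPLIES 0) IMPLIES (0 AND 0))) -> 0
  row 5 [0101]: (((0 OR 1) OR (NOT 0 AND 1)) IMPLIES ((0 IMPLIES 0) IMPLIES (1 AND 0))) -> 0
  row 6 [0110]: (((0 OR 1) OR (NOT 1 AND 1)) IMPLIES ((0 IMPLIES 0) IMPLIES (0 AND 1))) -> 0
  row 7 [0111]: (((0 OR 1) OR (NOT 1 AND 1)) IMPLIES ((0 IMPLIES 0) IMPLIES (1 AND 1))) -> 1
  row 8 [1000]: (((1 OR 0) OR (NOT 0 AND 0)) IMPLIES ((1 IMPLIES 1) IMPLIES (0 AND 0))) -> 0
  row 9 [1001]: (((1 OR 0) OR (NOT 0 AND 0)) IMPLIES ((1 IMPLIES 1) IMPLIES (1 AND 0))) -> 0
  row 10 [1010]: (((1 OR 0) OR (NOT 1 AND 0)) IMPLIES ((1 IMPLIES 1) IMPLIES (0 AND 1))) -> 0
  row 11 [1011]: (((1 OR 0) OR (NOT 1 AND 0)) IMPLIES ((1 IMPLIES 1) IMPLIES (1 AND 1))) -> 1
  row 12 [1100]: (((1 OR 1) OR (NOT 0 AND 1)) IMPLIES ((1 IMPLIES 1) IMPLIES (0 AND 0))) -> 0
  row 13 [1101]: (((1 OR 1) OR (NOT 0 AND 1)) IMPLIES ((1 IMPLIES 1) IMPLIES (1 AND 0))) -> 0
  row 14 [1110]: (((1 OR 1) OR (NOT 1 AND 1)) IMPLIES ((1 IMPLIES 1) IMPLIES (0 AND 1))) -> 0
  row 15 [1111]: (((1 OR 1) OR (NOT 1 AND 1)) IMPLIES ((1 IMPLIES 1) IMPLIES (1 AND 1))) -> 1
Full result column, 4 rows per line (P1,P2 fixed per line; P3,P4 runs 00..11 left to right):
  rows 0-3 [P1,P2=00]: 1111  = hex F
  rows 4-7 [P1,P2=01]: 0001  = hex 1
  rows 8-11 [P1,P2=10]: 0001  = hex 1
  rows 12-15 [P1,P2=11]: 0001  = hex 1
Output column (row 0 .. row 15) = 1111000100010001
Output column grouped in 4s = 1111 0001 0001 0001 = 0xF111
Convert to decimal digit by digit (value = value*16 + digit):
  F -> 15
  15*16 + 1 = 241
  241*16 + 1 = 3857
  3857*16 + 1 = 61713
Decimal = 61713

61713


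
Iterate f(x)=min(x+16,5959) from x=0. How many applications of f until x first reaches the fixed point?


Step 1: x=0, cap=5959, increment=16
Step 2: x grows by 16 each step until capped at 5959; fixed point is x=5959
Step 3: iterations = ceil(5959/16) = 373

373


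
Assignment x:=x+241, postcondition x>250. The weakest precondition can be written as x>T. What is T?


Formula: wp(x:=E, P) = P[E/x] (substitute E for x in postcondition)
Step 1: Postcondition: x>250
Step 2: Substitute x+241 for x: x+241>250
Step 3: Solve for x: x > 250-241 = 9

9


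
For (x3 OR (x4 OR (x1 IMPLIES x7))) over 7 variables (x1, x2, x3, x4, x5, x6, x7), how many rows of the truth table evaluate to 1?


Formula: (x3 OR (x4 OR (x1 IMPLIES x7))) over 7 vars (128 rows)
Evaluate each row (x1, x2, x3, x4, x5, x6, x7 as bits, MSB first):
  row 0 [0000000]: (0 OR (0 OR (0 IMPLIES 0))) -> 1
  row 1 [0000001]: (0 OR (0 OR (0 IMPLIES 1))) -> 1
  row 2 [0000010]: (0 OR (0 OR (0 IMPLIES 0))) -> 1
  row 3 [0000011]: (0 OR (0 OR (0 IMPLIES 1))) -> 1
  row 4 [0000100]: (0 OR (0 OR (0 IMPLIES 0))) -> 1
  (every remaining row is evaluated the same way; all 128 results are listed next)
Full result column, 8 rows per line (x1,x2,x3,x4 fixed per line; x5,x6,x7 runs 000..111 left to right):
  rows 0-7 [x1,x2,x3,x4=0000]: 11111111  (ones: 8)
  rows 8-15 [x1,x2,x3,x4=0001]: 11111111  (ones: 8)
  rows 16-23 [x1,x2,x3,x4=0010]: 11111111  (ones: 8)
  rows 24-31 [x1,x2,x3,x4=0011]: 11111111  (ones: 8)
  rows 32-39 [x1,x2,x3,x4=0100]: 11111111  (ones: 8)
  rows 40-47 [x1,x2,x3,x4=0101]: 11111111  (ones: 8)
  rows 48-55 [x1,x2,x3,x4=0110]: 11111111  (ones: 8)
  rows 56-63 [x1,x2,x3,x4=0111]: 11111111  (ones: 8)
  rows 64-71 [x1,x2,x3,x4=1000]: 01010101  (ones: 4)
  rows 72-79 [x1,x2,x3,x4=1001]: 11111111  (ones: 8)
  rows 80-87 [x1,x2,x3,x4=1010]: 11111111  (ones: 8)
  rows 88-95 [x1,x2,x3,x4=1011]: 11111111  (ones: 8)
  rows 96-103 [x1,x2,x3,x4=1100]: 01010101  (ones: 4)
  rows 104-111 [x1,x2,x3,x4=1101]: 11111111  (ones: 8)
  rows 112-119 [x1,x2,x3,x4=1110]: 11111111  (ones: 8)
  rows 120-127 [x1,x2,x3,x4=1111]: 11111111  (ones: 8)
Count of 1-rows = 8+8+8+8+8+8+8+8+4+8+8+8+4+8+8+8 = 120

120


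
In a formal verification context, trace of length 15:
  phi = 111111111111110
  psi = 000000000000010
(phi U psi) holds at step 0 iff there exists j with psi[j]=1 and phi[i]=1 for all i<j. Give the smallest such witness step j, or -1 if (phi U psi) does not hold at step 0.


(phi U psi) at 0: need smallest j with psi[j]=1 and phi[i]=1 for all i in [0,j).
Scan from step 0:
  step 0: phi=1, psi=0 -> continue
  step 1: phi=1, psi=0 -> continue
  step 2: phi=1, psi=0 -> continue
  step 3: phi=1, psi=0 -> continue
  step 13: psi=1 and phi held for [0,13) -> witness found
Witness step = 13

13


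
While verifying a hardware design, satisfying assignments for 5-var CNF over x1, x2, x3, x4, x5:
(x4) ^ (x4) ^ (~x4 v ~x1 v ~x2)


CNF with 3 clauses over 5 vars (32 assignments).
An assignment satisfies CNF iff every clause has >=1 true literal.
Check each row (bits = x1,x2,x3,x4,x5; clause T/F shown):
  row 0 [00000]: clauses=FFT -> 0
  row 1 [00001]: clauses=FFT -> 0
  row 2 [00010]: clauses=TTT -> 1
  row 3 [00011]: clauses=TTT -> 1
  row 4 [00100]: clauses=FFT -> 0
  row 5 [00101]: clauses=FFT -> 0
  row 6 [00110]: clauses=TTT -> 1
  row 7 [00111]: clauses=TTT -> 1
  row 8 [01000]: clauses=FFT -> 0
  row 9 [01001]: clauses=FFT -> 0
  row 10 [01010]: clauses=TTT -> 1
  row 11 [01011]: clauses=TTT -> 1
  row 12 [01100]: clauses=FFT -> 0
  row 13 [01101]: clauses=FFT -> 0
  row 14 [01110]: clauses=TTT -> 1
  row 15 [01111]: clauses=TTT -> 1
  row 16 [10000]: clauses=FFT -> 0
  row 17 [10001]: clauses=FFT -> 0
  row 18 [10010]: clauses=TTT -> 1
  row 19 [10011]: clauses=TTT -> 1
  row 20 [10100]: clauses=FFT -> 0
  row 21 [10101]: clauses=FFT -> 0
  row 22 [10110]: clauses=TTT -> 1
  row 23 [10111]: clauses=TTT -> 1
  row 24 [11000]: clauses=FFT -> 0
  row 25 [11001]: clauses=FFT -> 0
  row 26 [11010]: clauses=TTF -> 0
  row 27 [11011]: clauses=TTF -> 0
  row 28 [11100]: clauses=FFT -> 0
  row 29 [11101]: clauses=FFT -> 0
  row 30 [11110]: clauses=TTF -> 0
  row 31 [11111]: clauses=TTF -> 0
Full result column, 8 rows per line (x1,x2 fixed per line; x3,x4,x5 runs 000..111 left to right):
  rows 0-7 [x1,x2=00]: 00110011  (ones: 4)
  rows 8-15 [x1,x2=01]: 00110011  (ones: 4)
  rows 16-23 [x1,x2=10]: 00110011  (ones: 4)
  rows 24-31 [x1,x2=11]: 00000000  (ones: 0)
Satisfying assignments = 4+4+4+0 = 12

12


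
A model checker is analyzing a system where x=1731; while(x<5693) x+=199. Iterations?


Step 1: x goes from 1731 toward 5693 by 199; the body runs while x<5693, so iterations = ceil((bound-start)/step)
Step 2: Distance=3962
Step 3: ceil(3962/199)=20

20


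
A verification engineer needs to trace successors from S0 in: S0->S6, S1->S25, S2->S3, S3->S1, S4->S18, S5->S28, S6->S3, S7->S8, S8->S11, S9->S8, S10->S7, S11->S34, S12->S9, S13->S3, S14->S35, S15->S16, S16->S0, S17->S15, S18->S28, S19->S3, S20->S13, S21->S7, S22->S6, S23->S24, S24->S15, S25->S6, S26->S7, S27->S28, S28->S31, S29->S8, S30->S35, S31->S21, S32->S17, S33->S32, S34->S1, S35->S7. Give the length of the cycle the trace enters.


Trace from S0 until a state repeats:
  S0 -> S6 -> S3 -> S1 -> S25 -> S6
S6 first seen at step 1, revisited at step 5.
Cycle length = 5 - 1 = 4

4


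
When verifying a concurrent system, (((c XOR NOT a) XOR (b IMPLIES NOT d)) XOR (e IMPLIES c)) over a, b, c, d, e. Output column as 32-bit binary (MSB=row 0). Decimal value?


Formula: (((c XOR NOT a) XOR (b IMPLIES NOT d)) XOR (e IMPLIES c)) over a, b, c, d, e (32 rows)
Evaluate each row (bits = a,b,c,d,e, MSB first):
  row 0 [00000]: (((0 XOR NOT 0) XOR (0 IMPLIES NOT 0)) XOR (0 IMPLIES 0)) -> 1
  row 1 [00001]: (((0 XOR NOT 0) XOR (0 IMPLIES NOT 0)) XOR (1 IMPLIES 0)) -> 0
  row 2 [00010]: (((0 XOR NOT 0) XOR (0 IMPLIES NOT 1)) XOR (0 IMPLIES 0)) -> 1
  row 3 [00011]: (((0 XOR NOT 0) XOR (0 IMPLIES NOT 1)) XOR (1 IMPLIES 0)) -> 0
  row 4 [00100]: (((1 XOR NOT 0) XOR (0 IMPLIES NOT 0)) XOR (0 IMPLIES 1)) -> 0
  row 5 [00101]: (((1 XOR NOT 0) XOR (0 IMPLIES NOT 0)) XOR (1 IMPLIES 1)) -> 0
  row 6 [00110]: (((1 XOR NOT 0) XOR (0 IMPLIES NOT 1)) XOR (0 IMPLIES 1)) -> 0
  row 7 [00111]: (((1 XOR NOT 0) XOR (0 IMPLIES NOT 1)) XOR (1 IMPLIES 1)) -> 0
  row 8 [01000]: (((0 XOR NOT 0) XOR (1 IMPLIES NOT 0)) XOR (0 IMPLIES 0)) -> 1
  row 9 [01001]: (((0 XOR NOT 0) XOR (1 IMPLIES NOT 0)) XOR (1 IMPLIES 0)) -> 0
  row 10 [01010]: (((0 XOR NOT 0) XOR (1 IMPLIES NOT 1)) XOR (0 IMPLIES 0)) -> 0
  row 11 [01011]: (((0 XOR NOT 0) XOR (1 IMPLIES NOT 1)) XOR (1 IMPLIES 0)) -> 1
  row 12 [01100]: (((1 XOR NOT 0) XOR (1 IMPLIES NOT 0)) XOR (0 IMPLIES 1)) -> 0
  row 13 [01101]: (((1 XOR NOT 0) XOR (1 IMPLIES NOT 0)) XOR (1 IMPLIES 1)) -> 0
  row 14 [01110]: (((1 XOR NOT 0) XOR (1 IMPLIES NOT 1)) XOR (0 IMPLIES 1)) -> 1
  row 15 [01111]: (((1 XOR NOT 0) XOR (1 IMPLIES NOT 1)) XOR (1 IMPLIES 1)) -> 1
  row 16 [10000]: (((0 XOR NOT 1) XOR (0 IMPLIES NOT 0)) XOR (0 IMPLIES 0)) -> 0
  row 17 [10001]: (((0 XOR NOT 1) XOR (0 IMPLIES NOT 0)) XOR (1 IMPLIES 0)) -> 1
  row 18 [10010]: (((0 XOR NOT 1) XOR (0 IMPLIES NOT 1)) XOR (0 IMPLIES 0)) -> 0
  row 19 [10011]: (((0 XOR NOT 1) XOR (0 IMPLIES NOT 1)) XOR (1 IMPLIES 0)) -> 1
  row 20 [10100]: (((1 XOR NOT 1) XOR (0 IMPLIES NOT 0)) XOR (0 IMPLIES 1)) -> 1
  row 21 [10101]: (((1 XOR NOT 1) XOR (0 IMPLIES NOT 0)) XOR (1 IMPLIES 1)) -> 1
  row 22 [10110]: (((1 XOR NOT 1) XOR (0 IMPLIES NOT 1)) XOR (0 IMPLIES 1)) -> 1
  row 23 [10111]: (((1 XOR NOT 1) XOR (0 IMPLIES NOT 1)) XOR (1 IMPLIES 1)) -> 1
  row 24 [11000]: (((0 XOR NOT 1) XOR (1 IMPLIES NOT 0)) XOR (0 IMPLIES 0)) -> 0
  row 25 [11001]: (((0 XOR NOT 1) XOR (1 IMPLIES NOT 0)) XOR (1 IMPLIES 0)) -> 1
  row 26 [11010]: (((0 XOR NOT 1) XOR (1 IMPLIES NOT 1)) XOR (0 IMPLIES 0)) -> 1
  row 27 [11011]: (((0 XOR NOT 1) XOR (1 IMPLIES NOT 1)) XOR (1 IMPLIES 0)) -> 0
  row 28 [11100]: (((1 XOR NOT 1) XOR (1 IMPLIES NOT 0)) XOR (0 IMPLIES 1)) -> 1
  row 29 [11101]: (((1 XOR NOT 1) XOR (1 IMPLIES NOT 0)) XOR (1 IMPLIES 1)) -> 1
  row 30 [11110]: (((1 XOR NOT 1) XOR (1 IMPLIES NOT 1)) XOR (0 IMPLIES 1)) -> 0
  row 31 [11111]: (((1 XOR NOT 1) XOR (1 IMPLIES NOT 1)) XOR (1 IMPLIES 1)) -> 0
Full result column, 4 rows per line (a,b,c fixed per line; d,e runs 00..11 left to right):
  rows 0-3 [a,b,c=000]: 1010  = hex A
  rows 4-7 [a,b,c=001]: 0000  = hex 0
  rows 8-11 [a,b,c=010]: 1001  = hex 9
  rows 12-15 [a,b,c=011]: 0011  = hex 3
  rows 16-19 [a,b,c=100]: 0101  = hex 5
  rows 20-23 [a,b,c=101]: 1111  = hex F
  rows 24-27 [a,b,c=110]: 0110  = hex 6
  rows 28-31 [a,b,c=111]: 1100  = hex C
Output column (row 0 .. row 31) = 10100000100100110101111101101100
Output column grouped in 4s = 1010 0000 1001 0011 0101 1111 0110 1100 = 0xA0935F6C
Convert to decimal digit by digit (value = value*16 + digit):
  A -> 10
  10*16 + 0 = 160
  160*16 + 9 = 2569
  2569*16 + 3 = 41107
  41107*16 + 5 = 657717
  657717*16 + 15 (F) = 10523487
  10523487*16 + 6 = 168375798
  168375798*16 + 12 (C) = 2694012780
Decimal = 2694012780

2694012780


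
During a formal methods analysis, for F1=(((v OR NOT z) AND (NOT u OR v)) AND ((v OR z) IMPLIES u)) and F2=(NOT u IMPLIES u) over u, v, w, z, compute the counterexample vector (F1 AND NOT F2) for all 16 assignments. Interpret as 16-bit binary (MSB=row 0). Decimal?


F1 = (((v OR NOT z) AND (NOT u OR v)) AND ((v OR z) IMPLIES u))
F2 = (NOT u IMPLIES u)
Counterexample to F1=>F2 is where F1=1 and F2=0.
Evaluate each row (bits = u,v,w,z, MSB first):
  row 0 [0000]: F1=1 F2=0 -> F1&~F2 -> 1
  row 1 [0001]: F1=0 F2=0 -> F1&~F2 -> 0
  row 2 [0010]: F1=1 F2=0 -> F1&~F2 -> 1
  row 3 [0011]: F1=0 F2=0 -> F1&~F2 -> 0
  row 4 [0100]: F1=0 F2=0 -> F1&~F2 -> 0
  row 5 [0101]: F1=0 F2=0 -> F1&~F2 -> 0
  row 6 [0110]: F1=0 F2=0 -> F1&~F2 -> 0
  row 7 [0111]: F1=0 F2=0 -> F1&~F2 -> 0
  row 8 [1000]: F1=0 F2=1 -> F1&~F2 -> 0
  row 9 [1001]: F1=0 F2=1 -> F1&~F2 -> 0
  row 10 [1010]: F1=0 F2=1 -> F1&~F2 -> 0
  row 11 [1011]: F1=0 F2=1 -> F1&~F2 -> 0
  row 12 [1100]: F1=1 F2=1 -> F1&~F2 -> 0
  row 13 [1101]: F1=1 F2=1 -> F1&~F2 -> 0
  row 14 [1110]: F1=1 F2=1 -> F1&~F2 -> 0
  row 15 [1111]: F1=1 F2=1 -> F1&~F2 -> 0
Full result column, 4 rows per line (u,v fixed per line; w,z runs 00..11 left to right):
  rows 0-3 [u,v=00]: 1010  = hex A
  rows 4-7 [u,v=01]: 0000  = hex 0
  rows 8-11 [u,v=10]: 0000  = hex 0
  rows 12-15 [u,v=11]: 0000  = hex 0
Counterexample vector (row 0 .. row 15) = 1010000000000000
Output column grouped in 4s = 1010 0000 0000 0000 = 0xA000
Convert to decimal digit by digit (value = value*16 + digit):
  A -> 10
  10*16 + 0 = 160
  160*16 + 0 = 2560
  2560*16 + 0 = 40960
Decimal = 40960

40960


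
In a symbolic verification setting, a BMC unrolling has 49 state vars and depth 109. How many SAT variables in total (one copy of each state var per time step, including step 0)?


BMC unrolls to depth k, creating one copy of each state var for steps 0..k.
Step count = 109 + 1 = 110 (steps 0 through 109)
Vars per step = 49
Total = 49 * 110 = 5390

5390


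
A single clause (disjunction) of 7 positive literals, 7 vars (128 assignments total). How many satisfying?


Step 1: Total=2^7=128
Step 2: Unsat when all 7 false: 2^0=1
Step 3: Sat=128-1=127

127


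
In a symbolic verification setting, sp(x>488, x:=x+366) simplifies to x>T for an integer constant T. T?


Formula: sp(P, x:=E) = exists old_x. (x = E[old_x/x]) AND P[old_x/x] (old_x is the value of x before the assignment; eliminate old_x by solving x = E[old_x/x] for old_x)
Step 1: Precondition P: x>488, i.e. old_x > 488
Step 2: Assignment gives x = old_x + 366, so old_x = x - 366
Step 3: Substitute into P: x - 366 > 488
Step 4: Simplify: x > 488+366 = 854

854


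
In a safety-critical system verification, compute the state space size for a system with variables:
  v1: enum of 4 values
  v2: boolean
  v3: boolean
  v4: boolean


State space = product of domain sizes of all variables.
Domain sizes:
  v1 (enum of 4 values): 4
  v2 (boolean): 2
  v3 (boolean): 2
  v4 (boolean): 2
Product = 4 * 2 * 2 * 2 = 32

32


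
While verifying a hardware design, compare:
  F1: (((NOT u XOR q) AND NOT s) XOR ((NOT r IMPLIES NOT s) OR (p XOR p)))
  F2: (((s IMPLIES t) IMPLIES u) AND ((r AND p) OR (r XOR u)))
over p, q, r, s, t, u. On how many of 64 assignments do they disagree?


F1 = (((NOT u XOR q) AND NOT s) XOR ((NOT r IMPLIES NOT s) OR (p XOR p)))
F2 = (((s IMPLIES t) IMPLIES u) AND ((r AND p) OR (r XOR u)))
Evaluate both on each of 64 rows (bits = p,q,r,s,t,u):
  row 0 [000000]: F1=0 F2=0 -> 0
  row 1 [000001]: F1=1 F2=1 -> 0
  row 2 [000010]: F1=0 F2=0 -> 0
  row 3 [000011]: F1=1 F2=1 -> 0
  row 4 [000100]: F1=0 F2=0 -> 0
  (every remaining row is evaluated the same way; all 64 results are listed next)
Full result column, 8 rows per line (p,q,r fixed per line; s,t,u runs 000..111 left to right):
  rows 0-7 [p,q,r=000]: 00000101  (ones: 2)
  rows 8-15 [p,q,r=001]: 01010111  (ones: 5)
  rows 16-23 [p,q,r=010]: 11110101  (ones: 6)
  rows 24-31 [p,q,r=011]: 10100111  (ones: 5)
  rows 32-39 [p,q,r=100]: 00000101  (ones: 2)
  rows 40-47 [p,q,r=101]: 00000010  (ones: 1)
  rows 48-55 [p,q,r=110]: 11110101  (ones: 6)
  rows 56-63 [p,q,r=111]: 11110010  (ones: 5)
Disagreements = 2+5+6+5+2+1+6+5 = 32

32


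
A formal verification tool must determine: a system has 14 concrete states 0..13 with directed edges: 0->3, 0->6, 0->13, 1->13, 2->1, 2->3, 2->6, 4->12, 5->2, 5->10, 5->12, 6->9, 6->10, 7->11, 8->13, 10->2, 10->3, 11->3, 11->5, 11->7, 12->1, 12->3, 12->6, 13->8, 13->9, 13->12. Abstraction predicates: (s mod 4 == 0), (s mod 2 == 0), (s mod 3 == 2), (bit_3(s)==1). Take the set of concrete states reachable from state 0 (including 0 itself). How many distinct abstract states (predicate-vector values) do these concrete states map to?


BFS from 0:
Concrete reachable: {0, 1, 2, 3, 6, 8, 9, 10, 12, 13}
Abstract via predicates (s mod 4 == 0), (s mod 2 == 0), (s mod 3 == 2), (bit_3(s)==1):
  (0,0,0,0) <- {1, 3}
  (0,0,0,1) <- {9, 13}
  (0,1,0,0) <- {6}
  (0,1,0,1) <- {10}
  (0,1,1,0) <- {2}
  (1,1,0,0) <- {0}
  (1,1,0,1) <- {12}
  (1,1,1,1) <- {8}
Distinct abstract states = 8

8


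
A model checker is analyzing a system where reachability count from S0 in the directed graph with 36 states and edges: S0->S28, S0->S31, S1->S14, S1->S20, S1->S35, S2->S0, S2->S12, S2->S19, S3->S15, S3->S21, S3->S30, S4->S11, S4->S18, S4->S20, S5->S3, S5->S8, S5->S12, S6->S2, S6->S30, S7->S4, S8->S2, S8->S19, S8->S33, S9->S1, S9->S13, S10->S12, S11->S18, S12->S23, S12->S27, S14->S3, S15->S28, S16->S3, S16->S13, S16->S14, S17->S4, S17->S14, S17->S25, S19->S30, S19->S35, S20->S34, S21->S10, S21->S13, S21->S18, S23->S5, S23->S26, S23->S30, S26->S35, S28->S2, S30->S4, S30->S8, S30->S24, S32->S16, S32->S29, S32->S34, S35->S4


BFS from S0:
  layer 0: {S0}
  layer 1: {S28, S31}
  layer 2: {S2}
  layer 3: {S12, S19}
  layer 4: {S23, S27, S30, S35}
  layer 5: {S4, S5, S8, S24, S26}
  layer 6: {S3, S11, S18, S20, S33}
  layer 7: {S15, S21, S34}
  layer 8: {S10, S13}
Reachable set: {S0, S2, S3, S4, S5, S8, S10, S11, S12, S13, S15, S18, S19, S20, S21, S23, S24, S26, S27, S28, S30, S31, S33, S34, S35}
Count = 25

25


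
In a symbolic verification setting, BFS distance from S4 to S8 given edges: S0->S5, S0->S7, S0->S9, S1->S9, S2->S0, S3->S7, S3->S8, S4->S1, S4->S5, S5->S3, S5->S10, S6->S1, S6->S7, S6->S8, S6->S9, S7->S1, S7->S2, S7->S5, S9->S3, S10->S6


BFS layer-by-layer from S4:
  dist 0: {S4}
  dist 1: {S1, S5}
  dist 2: {S3, S9, S10}
  dist 3: {S6, S7, S8}
  -> S8 reached at distance 3
Shortest path length = 3

3


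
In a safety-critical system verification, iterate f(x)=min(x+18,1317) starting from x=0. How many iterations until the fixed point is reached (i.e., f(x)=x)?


Step 1: x=0, cap=1317, increment=18
Step 2: x grows by 18 each step until capped at 1317; fixed point is x=1317
Step 3: iterations = ceil(1317/18) = 74

74


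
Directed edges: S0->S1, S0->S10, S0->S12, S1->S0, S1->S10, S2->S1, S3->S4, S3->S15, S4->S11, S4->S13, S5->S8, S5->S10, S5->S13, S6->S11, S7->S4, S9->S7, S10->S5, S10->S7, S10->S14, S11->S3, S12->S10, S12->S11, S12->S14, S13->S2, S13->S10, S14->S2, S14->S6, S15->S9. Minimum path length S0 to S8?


BFS layer-by-layer from S0:
  dist 0: {S0}
  dist 1: {S1, S10, S12}
  dist 2: {S5, S7, S11, S14}
  dist 3: {S2, S3, S4, S6, S8, S13}
  -> S8 reached at distance 3
Shortest path length = 3

3


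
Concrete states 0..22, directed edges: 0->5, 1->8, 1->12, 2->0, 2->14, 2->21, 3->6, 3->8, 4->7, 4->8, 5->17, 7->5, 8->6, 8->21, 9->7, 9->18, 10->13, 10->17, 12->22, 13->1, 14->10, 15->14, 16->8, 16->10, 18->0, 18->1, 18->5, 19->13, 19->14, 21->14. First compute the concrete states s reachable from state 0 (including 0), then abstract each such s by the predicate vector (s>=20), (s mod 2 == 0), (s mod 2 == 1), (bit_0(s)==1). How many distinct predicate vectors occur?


BFS from 0:
Concrete reachable: {0, 5, 17}
Abstract via predicates (s>=20), (s mod 2 == 0), (s mod 2 == 1), (bit_0(s)==1):
  (0,0,1,1) <- {5, 17}
  (0,1,0,0) <- {0}
Distinct abstract states = 2

2


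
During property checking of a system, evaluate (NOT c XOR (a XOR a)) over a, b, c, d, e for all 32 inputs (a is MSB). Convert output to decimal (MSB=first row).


Formula: (NOT c XOR (a XOR a)) over a, b, c, d, e (32 rows)
Evaluate each row (bits = a,b,c,d,e, MSB first):
  row 0 [00000]: (NOT 0 XOR (0 XOR 0)) -> 1
  row 1 [00001]: (NOT 0 XOR (0 XOR 0)) -> 1
  row 2 [00010]: (NOT 0 XOR (0 XOR 0)) -> 1
  row 3 [00011]: (NOT 0 XOR (0 XOR 0)) -> 1
  row 4 [00100]: (NOT 1 XOR (0 XOR 0)) -> 0
  row 5 [00101]: (NOT 1 XOR (0 XOR 0)) -> 0
  row 6 [00110]: (NOT 1 XOR (0 XOR 0)) -> 0
  row 7 [00111]: (NOT 1 XOR (0 XOR 0)) -> 0
  row 8 [01000]: (NOT 0 XOR (0 XOR 0)) -> 1
  row 9 [01001]: (NOT 0 XOR (0 XOR 0)) -> 1
  row 10 [01010]: (NOT 0 XOR (0 XOR 0)) -> 1
  row 11 [01011]: (NOT 0 XOR (0 XOR 0)) -> 1
  row 12 [01100]: (NOT 1 XOR (0 XOR 0)) -> 0
  row 13 [01101]: (NOT 1 XOR (0 XOR 0)) -> 0
  row 14 [01110]: (NOT 1 XOR (0 XOR 0)) -> 0
  row 15 [01111]: (NOT 1 XOR (0 XOR 0)) -> 0
  row 16 [10000]: (NOT 0 XOR (1 XOR 1)) -> 1
  row 17 [10001]: (NOT 0 XOR (1 XOR 1)) -> 1
  row 18 [10010]: (NOT 0 XOR (1 XOR 1)) -> 1
  row 19 [10011]: (NOT 0 XOR (1 XOR 1)) -> 1
  row 20 [10100]: (NOT 1 XOR (1 XOR 1)) -> 0
  row 21 [10101]: (NOT 1 XOR (1 XOR 1)) -> 0
  row 22 [10110]: (NOT 1 XOR (1 XOR 1)) -> 0
  row 23 [10111]: (NOT 1 XOR (1 XOR 1)) -> 0
  row 24 [11000]: (NOT 0 XOR (1 XOR 1)) -> 1
  row 25 [11001]: (NOT 0 XOR (1 XOR 1)) -> 1
  row 26 [11010]: (NOT 0 XOR (1 XOR 1)) -> 1
  row 27 [11011]: (NOT 0 XOR (1 XOR 1)) -> 1
  row 28 [11100]: (NOT 1 XOR (1 XOR 1)) -> 0
  row 29 [11101]: (NOT 1 XOR (1 XOR 1)) -> 0
  row 30 [11110]: (NOT 1 XOR (1 XOR 1)) -> 0
  row 31 [11111]: (NOT 1 XOR (1 XOR 1)) -> 0
Full result column, 4 rows per line (a,b,c fixed per line; d,e runs 00..11 left to right):
  rows 0-3 [a,b,c=000]: 1111  = hex F
  rows 4-7 [a,b,c=001]: 0000  = hex 0
  rows 8-11 [a,b,c=010]: 1111  = hex F
  rows 12-15 [a,b,c=011]: 0000  = hex 0
  rows 16-19 [a,b,c=100]: 1111  = hex F
  rows 20-23 [a,b,c=101]: 0000  = hex 0
  rows 24-27 [a,b,c=110]: 1111  = hex F
  rows 28-31 [a,b,c=111]: 0000  = hex 0
Output column (row 0 .. row 31) = 11110000111100001111000011110000
Output column grouped in 4s = 1111 0000 1111 0000 1111 0000 1111 0000 = 0xF0F0F0F0
Convert to decimal digit by digit (value = value*16 + digit):
  F -> 15
  15*16 + 0 = 240
  240*16 + 15 (F) = 3855
  3855*16 + 0 = 61680
  61680*16 + 15 (F) = 986895
  986895*16 + 0 = 15790320
  15790320*16 + 15 (F) = 252645135
  252645135*16 + 0 = 4042322160
Decimal = 4042322160

4042322160


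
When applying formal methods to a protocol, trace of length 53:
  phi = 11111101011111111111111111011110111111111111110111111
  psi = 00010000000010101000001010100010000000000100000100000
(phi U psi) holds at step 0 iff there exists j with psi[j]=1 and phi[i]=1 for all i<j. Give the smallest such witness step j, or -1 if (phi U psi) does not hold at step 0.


(phi U psi) at 0: need smallest j with psi[j]=1 and phi[i]=1 for all i in [0,j).
Scan from step 0:
  step 0: phi=1, psi=0 -> continue
  step 1: phi=1, psi=0 -> continue
  step 2: phi=1, psi=0 -> continue
  step 3: psi=1 and phi held for [0,3) -> witness found
Witness step = 3

3


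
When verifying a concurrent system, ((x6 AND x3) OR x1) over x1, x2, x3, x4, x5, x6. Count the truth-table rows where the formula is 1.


Formula: ((x6 AND x3) OR x1) over 6 vars (64 rows)
Evaluate each row (x1, x2, x3, x4, x5, x6 as bits, MSB first):
  row 0 [000000]: ((0 AND 0) OR 0) -> 0
  row 1 [000001]: ((1 AND 0) OR 0) -> 0
  row 2 [000010]: ((0 AND 0) OR 0) -> 0
  row 3 [000011]: ((1 AND 0) OR 0) -> 0
  row 4 [000100]: ((0 AND 0) OR 0) -> 0
  (every remaining row is evaluated the same way; all 64 results are listed next)
Full result column, 8 rows per line (x1,x2,x3 fixed per line; x4,x5,x6 runs 000..111 left to right):
  rows 0-7 [x1,x2,x3=000]: 00000000  (ones: 0)
  rows 8-15 [x1,x2,x3=001]: 01010101  (ones: 4)
  rows 16-23 [x1,x2,x3=010]: 00000000  (ones: 0)
  rows 24-31 [x1,x2,x3=011]: 01010101  (ones: 4)
  rows 32-39 [x1,x2,x3=100]: 11111111  (ones: 8)
  rows 40-47 [x1,x2,x3=101]: 11111111  (ones: 8)
  rows 48-55 [x1,x2,x3=110]: 11111111  (ones: 8)
  rows 56-63 [x1,x2,x3=111]: 11111111  (ones: 8)
Count of 1-rows = 0+4+0+4+8+8+8+8 = 40

40


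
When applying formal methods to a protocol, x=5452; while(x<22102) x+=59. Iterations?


Step 1: x goes from 5452 toward 22102 by 59; the body runs while x<22102, so iterations = ceil((bound-start)/step)
Step 2: Distance=16650
Step 3: ceil(16650/59)=283

283


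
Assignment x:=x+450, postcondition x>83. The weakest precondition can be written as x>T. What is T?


Formula: wp(x:=E, P) = P[E/x] (substitute E for x in postcondition)
Step 1: Postcondition: x>83
Step 2: Substitute x+450 for x: x+450>83
Step 3: Solve for x: x > 83-450 = -367

-367


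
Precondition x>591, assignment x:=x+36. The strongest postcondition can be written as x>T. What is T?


Formula: sp(P, x:=E) = exists old_x. (x = E[old_x/x]) AND P[old_x/x] (old_x is the value of x before the assignment; eliminate old_x by solving x = E[old_x/x] for old_x)
Step 1: Precondition P: x>591, i.e. old_x > 591
Step 2: Assignment gives x = old_x + 36, so old_x = x - 36
Step 3: Substitute into P: x - 36 > 591
Step 4: Simplify: x > 591+36 = 627

627


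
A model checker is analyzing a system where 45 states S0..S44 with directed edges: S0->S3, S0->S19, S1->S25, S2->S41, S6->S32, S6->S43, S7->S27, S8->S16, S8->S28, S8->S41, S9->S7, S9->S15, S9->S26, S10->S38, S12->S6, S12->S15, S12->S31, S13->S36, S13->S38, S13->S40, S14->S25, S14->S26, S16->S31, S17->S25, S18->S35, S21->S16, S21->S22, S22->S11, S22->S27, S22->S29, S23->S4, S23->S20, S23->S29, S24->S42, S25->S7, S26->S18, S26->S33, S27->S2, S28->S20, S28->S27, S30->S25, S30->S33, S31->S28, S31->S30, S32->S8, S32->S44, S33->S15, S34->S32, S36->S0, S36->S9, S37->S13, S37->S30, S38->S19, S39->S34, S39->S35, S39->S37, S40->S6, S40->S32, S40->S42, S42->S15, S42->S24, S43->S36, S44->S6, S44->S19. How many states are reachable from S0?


BFS from S0:
  layer 0: {S0}
  layer 1: {S3, S19}
Reachable set: {S0, S3, S19}
Count = 3

3


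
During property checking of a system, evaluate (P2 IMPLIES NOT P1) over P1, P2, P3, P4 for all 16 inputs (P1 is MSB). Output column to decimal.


Formula: (P2 IMPLIES NOT P1) over P1, P2, P3, P4 (16 rows)
Evaluate each row (bits = P1,P2,P3,P4, MSB first):
  row 0 [0000]: (0 IMPLIES NOT 0) -> 1
  row 1 [0001]: (0 IMPLIES NOT 0) -> 1
  row 2 [0010]: (0 IMPLIES NOT 0) -> 1
  row 3 [0011]: (0 IMPLIES NOT 0) -> 1
  row 4 [0100]: (1 IMPLIES NOT 0) -> 1
  row 5 [0101]: (1 IMPLIES NOT 0) -> 1
  row 6 [0110]: (1 IMPLIES NOT 0) -> 1
  row 7 [0111]: (1 IMPLIES NOT 0) -> 1
  row 8 [1000]: (0 IMPLIES NOT 1) -> 1
  row 9 [1001]: (0 IMPLIES NOT 1) -> 1
  row 10 [1010]: (0 IMPLIES NOT 1) -> 1
  row 11 [1011]: (0 IMPLIES NOT 1) -> 1
  row 12 [1100]: (1 IMPLIES NOT 1) -> 0
  row 13 [1101]: (1 IMPLIES NOT 1) -> 0
  row 14 [1110]: (1 IMPLIES NOT 1) -> 0
  row 15 [1111]: (1 IMPLIES NOT 1) -> 0
Full result column, 4 rows per line (P1,P2 fixed per line; P3,P4 runs 00..11 left to right):
  rows 0-3 [P1,P2=00]: 1111  = hex F
  rows 4-7 [P1,P2=01]: 1111  = hex F
  rows 8-11 [P1,P2=10]: 1111  = hex F
  rows 12-15 [P1,P2=11]: 0000  = hex 0
Output column (row 0 .. row 15) = 1111111111110000
Output column grouped in 4s = 1111 1111 1111 0000 = 0xFFF0
Convert to decimal digit by digit (value = value*16 + digit):
  F -> 15
  15*16 + 15 (F) = 255
  255*16 + 15 (F) = 4095
  4095*16 + 0 = 65520
Decimal = 65520

65520


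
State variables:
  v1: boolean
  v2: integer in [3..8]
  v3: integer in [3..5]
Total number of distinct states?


State space = product of domain sizes of all variables.
Domain sizes:
  v1 (boolean): 2
  v2 (integer in [3..8]): 6
  v3 (integer in [3..5]): 3
Product = 2 * 6 * 3 = 36

36


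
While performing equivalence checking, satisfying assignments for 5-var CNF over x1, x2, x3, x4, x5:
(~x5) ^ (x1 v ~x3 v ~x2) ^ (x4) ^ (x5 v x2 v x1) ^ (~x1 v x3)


CNF with 5 clauses over 5 vars (32 assignments).
An assignment satisfies CNF iff every clause has >=1 true literal.
Check each row (bits = x1,x2,x3,x4,x5; clause T/F shown):
  row 0 [00000]: clauses=TTFFT -> 0
  row 1 [00001]: clauses=FTFTT -> 0
  row 2 [00010]: clauses=TTTFT -> 0
  row 3 [00011]: clauses=FTTTT -> 0
  row 4 [00100]: clauses=TTFFT -> 0
  row 5 [00101]: clauses=FTFTT -> 0
  row 6 [00110]: clauses=TTTFT -> 0
  row 7 [00111]: clauses=FTTTT -> 0
  row 8 [01000]: clauses=TTFTT -> 0
  row 9 [01001]: clauses=FTFTT -> 0
  row 10 [01010]: clauses=TTTTT -> 1
  row 11 [01011]: clauses=FTTTT -> 0
  row 12 [01100]: clauses=TFFTT -> 0
  row 13 [01101]: clauses=FFFTT -> 0
  row 14 [01110]: clauses=TFTTT -> 0
  row 15 [01111]: clauses=FFTTT -> 0
  row 16 [10000]: clauses=TTFTF -> 0
  row 17 [10001]: clauses=FTFTF -> 0
  row 18 [10010]: clauses=TTTTF -> 0
  row 19 [10011]: clauses=FTTTF -> 0
  row 20 [10100]: clauses=TTFTT -> 0
  row 21 [10101]: clauses=FTFTT -> 0
  row 22 [10110]: clauses=TTTTT -> 1
  row 23 [10111]: clauses=FTTTT -> 0
  row 24 [11000]: clauses=TTFTF -> 0
  row 25 [11001]: clauses=FTFTF -> 0
  row 26 [11010]: clauses=TTTTF -> 0
  row 27 [11011]: clauses=FTTTF -> 0
  row 28 [11100]: clauses=TTFTT -> 0
  row 29 [11101]: clauses=FTFTT -> 0
  row 30 [11110]: clauses=TTTTT -> 1
  row 31 [11111]: clauses=FTTTT -> 0
Full result column, 8 rows per line (x1,x2 fixed per line; x3,x4,x5 runs 000..111 left to right):
  rows 0-7 [x1,x2=00]: 00000000  (ones: 0)
  rows 8-15 [x1,x2=01]: 00100000  (ones: 1)
  rows 16-23 [x1,x2=10]: 00000010  (ones: 1)
  rows 24-31 [x1,x2=11]: 00000010  (ones: 1)
Satisfying assignments = 0+1+1+1 = 3

3


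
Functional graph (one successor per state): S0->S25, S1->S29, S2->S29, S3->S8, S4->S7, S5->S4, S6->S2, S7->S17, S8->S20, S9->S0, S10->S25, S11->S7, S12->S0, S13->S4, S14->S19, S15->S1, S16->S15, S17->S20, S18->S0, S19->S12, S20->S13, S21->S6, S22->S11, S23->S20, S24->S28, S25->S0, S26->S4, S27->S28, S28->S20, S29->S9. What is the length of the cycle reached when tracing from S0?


Trace from S0 until a state repeats:
  S0 -> S25 -> S0
S0 first seen at step 0, revisited at step 2.
Cycle length = 2 - 0 = 2

2


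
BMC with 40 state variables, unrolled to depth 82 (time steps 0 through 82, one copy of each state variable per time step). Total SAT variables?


BMC unrolls to depth k, creating one copy of each state var for steps 0..k.
Step count = 82 + 1 = 83 (steps 0 through 82)
Vars per step = 40
Total = 40 * 83 = 3320

3320


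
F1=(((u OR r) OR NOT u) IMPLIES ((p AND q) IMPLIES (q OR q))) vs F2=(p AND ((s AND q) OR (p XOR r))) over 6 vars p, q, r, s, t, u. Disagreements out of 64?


F1 = (((u OR r) OR NOT u) IMPLIES ((p AND q) IMPLIES (q OR q)))
F2 = (p AND ((s AND q) OR (p XOR r)))
Evaluate both on each of 64 rows (bits = p,q,r,s,t,u):
  row 0 [000000]: F1=1 F2=0 (differ) -> 1
  row 1 [000001]: F1=1 F2=0 (differ) -> 1
  row 2 [000010]: F1=1 F2=0 (differ) -> 1
  row 3 [000011]: F1=1 F2=0 (differ) -> 1
  row 4 [000100]: F1=1 F2=0 (differ) -> 1
  (every remaining row is evaluated the same way; all 64 results are listed next)
Full result column, 8 rows per line (p,q,r fixed per line; s,t,u runs 000..111 left to right):
  rows 0-7 [p,q,r=000]: 11111111  (ones: 8)
  rows 8-15 [p,q,r=001]: 11111111  (ones: 8)
  rows 16-23 [p,q,r=010]: 11111111  (ones: 8)
  rows 24-31 [p,q,r=011]: 11111111  (ones: 8)
  rows 32-39 [p,q,r=100]: 00000000  (ones: 0)
  rows 40-47 [p,q,r=101]: 11111111  (ones: 8)
  rows 48-55 [p,q,r=110]: 00000000  (ones: 0)
  rows 56-63 [p,q,r=111]: 11110000  (ones: 4)
Disagreements = 8+8+8+8+0+8+0+4 = 44

44
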